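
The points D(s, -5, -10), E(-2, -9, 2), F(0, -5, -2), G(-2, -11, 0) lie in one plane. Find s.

Coplanarity ⇔ det[DE; DF; DG] = 0.
Expanding, this is linear in s: (16)s + (-32) = 0.
So s = 2.

2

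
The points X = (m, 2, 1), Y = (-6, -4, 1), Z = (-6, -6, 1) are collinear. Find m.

Direction YZ = (0, -2, 0). From the y-coordinate of X, the parameter along the line is τ = (2 − (-4))/(-2) = -3.
Then m = (-6) + (-3)·(0) = -6.

-6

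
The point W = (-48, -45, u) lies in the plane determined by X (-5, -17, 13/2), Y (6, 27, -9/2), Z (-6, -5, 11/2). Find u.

63/2

Coplanarity requires XY · (XZ × XW) = 0.
XY = (11, 44, -11), XZ = (-1, 12, -1); the triple product is linear in u with coefficient 176 and constant term -5544.
Setting it to zero: u = 63/2.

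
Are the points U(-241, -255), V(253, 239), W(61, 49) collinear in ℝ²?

No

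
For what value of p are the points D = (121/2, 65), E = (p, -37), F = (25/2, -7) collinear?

The three points are collinear iff det[DE; DF] = 0.
This determinant is linear in p: (-72)p + (-540) = 0, so p = -15/2.

-15/2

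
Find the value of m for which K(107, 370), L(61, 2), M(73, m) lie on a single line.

The three points are collinear iff det[KL; KM] = 0.
This determinant is linear in m: (-46)m + (4508) = 0, so m = 98.

98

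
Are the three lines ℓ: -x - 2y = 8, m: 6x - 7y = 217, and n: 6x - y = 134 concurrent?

Intersecting ℓ and m: solving the 2×2 system gives (x, y) = (378/19, -265/19).
Substitute into n: (6)(378/19) + (-1)(-265/19) = 2533/19.
But n requires 134 ≠ 2533/19, so the three lines have no common point.

No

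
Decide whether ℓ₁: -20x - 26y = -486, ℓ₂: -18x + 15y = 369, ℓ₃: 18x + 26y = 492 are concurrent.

Yes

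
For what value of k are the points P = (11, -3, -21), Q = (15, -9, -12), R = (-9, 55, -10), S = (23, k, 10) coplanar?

The points are coplanar iff PQ · (PR × PS) = 0.
Expanding, this is linear in k: (-224)k + (-4256) = 0.
So k = -19.

-19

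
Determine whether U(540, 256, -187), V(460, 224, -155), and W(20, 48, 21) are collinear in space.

UV = (-80, -32, 32), UW = (-520, -208, 208).
UV × UW = (0, 0, 0).
The cross product vanishes, so the three points are collinear.

Yes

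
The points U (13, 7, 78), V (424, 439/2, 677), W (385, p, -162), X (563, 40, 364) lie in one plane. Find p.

Normal to plane UVX: n = (41008, 211904, -103312); plane equation n·P = -6041904.
Requiring n·W = -6041904: (211904)p + (32524624) = -6041904.
So p = -182.

-182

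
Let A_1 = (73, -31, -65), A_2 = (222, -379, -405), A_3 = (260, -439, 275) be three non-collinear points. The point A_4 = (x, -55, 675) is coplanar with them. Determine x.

96

The plane through A_1, A_2, A_3 has equation −257040x − 114240y + 4284z = -15500940.
Substituting A_4: (-257040)x + (9174900) = -15500940, so x = 96.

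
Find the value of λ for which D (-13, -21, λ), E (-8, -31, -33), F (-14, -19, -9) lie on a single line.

-13

Direction EF = (-6, 12, 24). From the x-coordinate of D, the parameter along the line is τ = (-13 − (-8))/(-6) = 5/6.
Then λ = (-33) + 5/6·(24) = -13.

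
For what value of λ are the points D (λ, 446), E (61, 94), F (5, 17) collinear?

317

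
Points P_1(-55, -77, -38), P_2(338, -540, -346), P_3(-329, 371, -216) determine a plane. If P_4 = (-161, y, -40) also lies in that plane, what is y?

75

The plane through P_1, P_2, P_3 has equation 220398x + 154346y + 49202z = -25876208.
Substituting P_4: (154346)y + (-37452158) = -25876208, so y = 75.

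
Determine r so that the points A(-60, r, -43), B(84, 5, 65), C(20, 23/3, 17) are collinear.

11

Collinearity requires AB × AC = 0; each component is linear in r.
The x-component gives (48)r + (-528) = 0, so r = 11.
The remaining components then also vanish.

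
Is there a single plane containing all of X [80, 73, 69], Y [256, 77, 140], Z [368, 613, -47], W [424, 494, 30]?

The four points are coplanar iff the 3×3 determinant with rows XY, XZ, XW is zero.
Rows: (176, 4, 71), (288, 540, -116), (344, 421, -39).
Expanding along the first row: (176)(27776) − (4)(28672) + (71)(-64512) = 193536.
Nonzero ⇒ not coplanar.

No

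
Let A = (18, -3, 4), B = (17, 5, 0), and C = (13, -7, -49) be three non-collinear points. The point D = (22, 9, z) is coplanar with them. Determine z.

Coplanarity requires AB · (AC × AD) = 0.
AB = (-1, 8, -4), AC = (-5, -4, -53); the triple product is linear in z with coefficient 44 and constant term -2332.
Setting it to zero: z = 53.

53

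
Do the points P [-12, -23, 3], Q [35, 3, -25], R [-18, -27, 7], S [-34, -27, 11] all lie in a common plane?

A normal to the plane through P, Q, R is n = PQ × PR = (-8, -20, -32).
The plane has equation n·X = 460. For S: n·S = 460.
Equal, so S lies in the plane and all four are coplanar.

Yes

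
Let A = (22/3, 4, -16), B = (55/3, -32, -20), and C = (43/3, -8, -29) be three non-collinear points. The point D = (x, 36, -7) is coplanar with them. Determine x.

-4

A normal to the plane is n = AB × AC = (420, 115, 120).
D lies in the plane iff n · AD = 0.
This gives (420)x + (1680) = 0, so x = -4.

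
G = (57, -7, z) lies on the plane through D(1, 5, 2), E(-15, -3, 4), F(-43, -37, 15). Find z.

A normal to the plane is n = DE × DF = (-20, 120, 320).
G lies in the plane iff n · DG = 0.
This gives (320)z + (-3200) = 0, so z = 10.

10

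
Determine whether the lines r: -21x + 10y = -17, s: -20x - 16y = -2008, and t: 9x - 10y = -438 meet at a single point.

No

The three lines meet at one point iff the augmented coefficient matrix [aᵢ bᵢ cᵢ] has rank < 3, i.e. its determinant vanishes.
Here the determinant is 344.
Nonzero, so no common point exists.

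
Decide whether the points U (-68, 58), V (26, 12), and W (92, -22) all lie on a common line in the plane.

No

UV = (94, -46), UW = (160, -80).
det[UV; UW] = (94)(-80) − (-46)(160) = -160.
The determinant is nonzero, so they are not collinear.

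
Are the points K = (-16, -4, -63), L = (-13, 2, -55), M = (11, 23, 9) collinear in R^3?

KL = (3, 6, 8), KM = (27, 27, 72).
Comparing components 2 and 3: (6)(72) − (8)(27) = 216 ≠ 0, so KL and KM are not parallel and the points are not collinear.

No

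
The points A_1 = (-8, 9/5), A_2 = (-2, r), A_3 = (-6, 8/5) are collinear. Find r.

6/5

The three points are collinear iff det[A_1A_2; A_1A_3] = 0.
This determinant is linear in r: (-2)r + (12/5) = 0, so r = 6/5.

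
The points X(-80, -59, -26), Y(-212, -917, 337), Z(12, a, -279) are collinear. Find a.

Collinearity requires XY × XZ = 0; each component is linear in a.
The x-component gives (-363)a + (195657) = 0, so a = 539.
The remaining components then also vanish.

539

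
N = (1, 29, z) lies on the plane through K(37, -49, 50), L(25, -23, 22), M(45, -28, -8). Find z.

Coplanarity requires KL · (KM × KN) = 0.
KL = (-12, 26, -28), KM = (8, 21, -58); the triple product is linear in z with coefficient -460 and constant term -15640.
Setting it to zero: z = -34.

-34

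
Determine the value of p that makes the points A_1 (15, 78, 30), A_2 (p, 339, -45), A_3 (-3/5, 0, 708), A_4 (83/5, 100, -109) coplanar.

-252/5

Normal to plane A_1A_3A_4: n = (-4074, -5418/5, -1092/5); plane equation n·P = -760914/5.
Requiring n·A_2 = -760914/5: (-4074)p + (-1787562/5) = -760914/5.
So p = -252/5.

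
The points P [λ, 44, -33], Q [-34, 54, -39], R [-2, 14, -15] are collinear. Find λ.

-26

Collinearity requires PQ × PR = 0; each component is linear in λ.
The y-component gives (24)λ + (624) = 0, so λ = -26.
The remaining components then also vanish.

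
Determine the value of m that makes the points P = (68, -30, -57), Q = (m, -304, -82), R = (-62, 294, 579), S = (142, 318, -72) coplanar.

Coplanarity ⇔ det[PQ; PR; PS] = 0.
Expanding, this is linear in m: (-226188)m + (4749948) = 0.
So m = 21.

21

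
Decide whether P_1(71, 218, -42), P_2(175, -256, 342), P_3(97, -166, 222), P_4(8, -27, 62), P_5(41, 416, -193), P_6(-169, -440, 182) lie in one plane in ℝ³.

The plane through P_1, P_2, P_3 has normal n = P_1P_2 × P_1P_3 = (22320, -17472, -27612) and equation n·P = -1064472.
Checking the remaining points: n·P_4 = -1061640, n·P_5 = -1024116, n·P_6 = -1109784.
Since n·P_4 = -1061640 ≠ -1064472, P_4 is off the plane and the points are not all coplanar.

No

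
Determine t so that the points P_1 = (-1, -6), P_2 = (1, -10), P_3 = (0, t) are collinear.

-8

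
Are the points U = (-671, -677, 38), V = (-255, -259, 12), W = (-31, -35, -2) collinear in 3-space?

No

UV = (416, 418, -26), UW = (640, 642, -40).
Comparing components 2 and 3: (418)(-40) − (-26)(642) = -28 ≠ 0, so UV and UW are not parallel and the points are not collinear.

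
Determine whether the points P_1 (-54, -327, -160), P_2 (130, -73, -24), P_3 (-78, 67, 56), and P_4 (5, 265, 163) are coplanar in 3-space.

A normal to the plane through P_1, P_2, P_3 is n = P_1P_2 × P_1P_3 = (1280, -43008, 78592).
The plane has equation n·P = 1419776. For P_4: n·P_4 = 1419776.
Equal, so P_4 lies in the plane and all four are coplanar.

Yes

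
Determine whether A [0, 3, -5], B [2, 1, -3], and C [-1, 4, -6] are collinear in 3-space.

AB = (2, -2, 2), AC = (-1, 1, -1).
AB × AC = (0, 0, 0).
The cross product vanishes, so the three points are collinear.

Yes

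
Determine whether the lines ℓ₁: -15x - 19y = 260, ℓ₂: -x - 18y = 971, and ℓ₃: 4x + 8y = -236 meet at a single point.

No

Intersecting ℓ₁ and ℓ₂: solving the 2×2 system gives (x, y) = (13769/251, -14305/251).
Substitute into ℓ₃: (4)(13769/251) + (8)(-14305/251) = -59364/251.
But ℓ₃ requires -236 ≠ -59364/251, so the three lines have no common point.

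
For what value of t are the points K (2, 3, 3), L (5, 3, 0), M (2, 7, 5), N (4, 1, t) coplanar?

Normal to plane KLM: n = (12, -6, 12); plane equation n·P = 42.
Requiring n·N = 42: (12)t + (42) = 42.
So t = 0.

0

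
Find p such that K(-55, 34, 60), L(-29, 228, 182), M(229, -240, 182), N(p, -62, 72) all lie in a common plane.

Normal to plane KLM: n = (57096, 31476, -62220); plane equation n·P = -5803296.
Requiring n·N = -5803296: (57096)p + (-6431352) = -5803296.
So p = 11.

11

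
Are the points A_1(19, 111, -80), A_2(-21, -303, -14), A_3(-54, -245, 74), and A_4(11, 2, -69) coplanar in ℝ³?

Yes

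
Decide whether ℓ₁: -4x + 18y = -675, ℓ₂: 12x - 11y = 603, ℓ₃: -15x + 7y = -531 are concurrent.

The three lines meet at one point iff the augmented coefficient matrix [aᵢ bᵢ cᵢ] has rank < 3, i.e. its determinant vanishes.
Here the determinant is 81.
Nonzero, so no common point exists.

No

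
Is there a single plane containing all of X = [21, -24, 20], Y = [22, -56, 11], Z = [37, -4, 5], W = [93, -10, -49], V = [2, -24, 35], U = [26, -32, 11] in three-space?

The plane through X, Y, Z has normal n = XY × XZ = (660, -129, 532) and equation n·P = 27596.
Checking the remaining points: n·W = 36602, n·V = 23036, n·U = 27140.
Since n·W = 36602 ≠ 27596, W is off the plane and the points are not all coplanar.

No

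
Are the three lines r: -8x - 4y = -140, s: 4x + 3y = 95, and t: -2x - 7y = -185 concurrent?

Yes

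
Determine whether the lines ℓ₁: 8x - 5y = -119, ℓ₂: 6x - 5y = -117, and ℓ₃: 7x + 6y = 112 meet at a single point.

Intersecting ℓ₁ and ℓ₂: solving the 2×2 system gives (x, y) = (-1, 111/5).
Substitute into ℓ₃: (7)(-1) + (6)(111/5) = 631/5.
But ℓ₃ requires 112 ≠ 631/5, so the three lines have no common point.

No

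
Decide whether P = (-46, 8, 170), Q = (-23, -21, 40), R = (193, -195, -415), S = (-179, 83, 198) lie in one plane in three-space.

No

With P as base: PQ = (23, -29, -130), PR = (239, -203, -585), PS = (-133, 75, 28).
PR × PS = (38191, 71113, -9074).
PQ · (PR × PS) = -4264.
Since -4264 ≠ 0, the four points are not coplanar.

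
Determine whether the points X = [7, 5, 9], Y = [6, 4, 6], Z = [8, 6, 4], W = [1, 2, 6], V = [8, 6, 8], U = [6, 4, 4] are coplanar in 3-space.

No

The plane through X, Y, Z has normal n = XY × XZ = (8, -8, 0) and equation n·P = 16.
Checking the remaining points: n·W = -8, n·V = 16, n·U = 16.
Since n·W = -8 ≠ 16, W is off the plane and the points are not all coplanar.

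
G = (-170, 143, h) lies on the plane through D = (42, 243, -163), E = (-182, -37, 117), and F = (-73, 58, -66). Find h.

289

A normal to the plane is n = DE × DF = (24640, -10472, 9240).
G lies in the plane iff n · DG = 0.
This gives (9240)h + (-2670360) = 0, so h = 289.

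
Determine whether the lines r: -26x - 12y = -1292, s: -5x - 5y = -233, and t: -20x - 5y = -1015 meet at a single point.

Intersecting r and s: solving the 2×2 system gives (x, y) = (1832/35, -201/35).
Substitute into t: (-20)(1832/35) + (-5)(-201/35) = -7127/7.
But t requires -1015 ≠ -7127/7, so the three lines have no common point.

No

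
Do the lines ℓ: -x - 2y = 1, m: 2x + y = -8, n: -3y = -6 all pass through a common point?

Yes

Intersecting ℓ and m: solving the 2×2 system gives (x, y) = (-5, 2).
Substitute into n: (0)(-5) + (-3)(2) = -6.
This equals -6, so (-5, 2) lies on all three lines and they are concurrent.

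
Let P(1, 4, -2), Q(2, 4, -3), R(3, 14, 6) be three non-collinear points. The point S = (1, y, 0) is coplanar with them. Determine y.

6

The plane through P, Q, R has equation 10x − 10y + 10z = -50.
Substituting S: (-10)y + (10) = -50, so y = 6.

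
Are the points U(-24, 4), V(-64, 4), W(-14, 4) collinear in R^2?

Yes

UV = (-40, 0), UW = (10, 0).
Twice the signed area of △UVW is (-40)(0) − (0)(10) = 0.
The triangle is degenerate (zero area), so the points are collinear.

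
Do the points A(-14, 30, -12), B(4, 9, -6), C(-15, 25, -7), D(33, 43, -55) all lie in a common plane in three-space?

The four points are coplanar iff the 3×3 determinant with rows AB, AC, AD is zero.
Rows: (18, -21, 6), (-1, -5, 5), (47, 13, -43).
Expanding along the first row: (18)(150) − (-21)(-192) + (6)(222) = 0.
Zero determinant ⇒ coplanar.

Yes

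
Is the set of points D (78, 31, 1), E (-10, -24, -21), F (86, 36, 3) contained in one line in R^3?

DE = (-88, -55, -22), DF = (8, 5, 2).
Each component of DF is -1/11 times the corresponding component of DE, so DF = -1/11·DE and the points are collinear.

Yes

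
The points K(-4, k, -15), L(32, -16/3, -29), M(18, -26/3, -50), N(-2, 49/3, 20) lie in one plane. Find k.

19/3

Coplanarity ⇔ det[KL; KM; KN] = 0.
Expanding, this is linear in k: (-1400)k + (26600/3) = 0.
So k = 19/3.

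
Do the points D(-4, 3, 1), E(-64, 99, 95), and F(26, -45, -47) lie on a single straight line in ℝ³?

DE = (-60, 96, 94), DF = (30, -48, -48).
DE × DF = (-96, -60, 0).
The cross product is nonzero, so the points do not lie on one line.

No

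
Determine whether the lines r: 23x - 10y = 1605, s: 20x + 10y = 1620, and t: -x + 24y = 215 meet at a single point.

Intersecting r and s: solving the 2×2 system gives (x, y) = (75, 12).
Substitute into t: (-1)(75) + (24)(12) = 213.
But t requires 215 ≠ 213, so the three lines have no common point.

No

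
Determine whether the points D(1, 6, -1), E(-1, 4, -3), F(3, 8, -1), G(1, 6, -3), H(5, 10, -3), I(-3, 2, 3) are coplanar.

Yes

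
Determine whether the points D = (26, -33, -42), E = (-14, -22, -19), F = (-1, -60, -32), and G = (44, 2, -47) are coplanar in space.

No

The four points are coplanar iff the 3×3 determinant with rows DE, DF, DG is zero.
Rows: (-40, 11, 23), (-27, -27, 10), (18, 35, -5).
Expanding along the first row: (-40)(-215) − (11)(-45) + (23)(-459) = -1462.
Nonzero ⇒ not coplanar.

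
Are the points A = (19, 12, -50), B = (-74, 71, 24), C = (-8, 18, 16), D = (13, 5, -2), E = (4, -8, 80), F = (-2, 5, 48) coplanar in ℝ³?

Yes

The plane through A, B, C has normal n = AB × AC = (3450, 4140, 1035) and equation n·P = 63480.
Checking the remaining points: n·D = 63480, n·E = 63480, n·F = 63480.
All equal 63480, so all 6 points lie in one plane.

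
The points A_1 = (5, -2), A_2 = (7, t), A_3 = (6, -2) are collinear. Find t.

-2

Collinearity: (A_2 − A_1) must be parallel to (A_3 − A_1) = (1, 0).
Cross-multiplying the components: (t − (-2))·(1) = (2)·(0).
Solving gives t = -2.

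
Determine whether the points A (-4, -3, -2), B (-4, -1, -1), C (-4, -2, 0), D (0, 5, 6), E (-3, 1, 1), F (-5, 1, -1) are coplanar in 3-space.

The plane through A, B, C has normal n = AB × AC = (3, 0, 0) and equation n·P = -12.
Checking the remaining points: n·D = 0, n·E = -9, n·F = -15.
Since n·D = 0 ≠ -12, D is off the plane and the points are not all coplanar.

No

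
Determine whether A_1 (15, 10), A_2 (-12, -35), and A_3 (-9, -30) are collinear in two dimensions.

A_1A_2 = (-27, -45), A_1A_3 = (-24, -40).
Checking proportionality: A_1A_3 = 8/9·A_1A_2, so the vectors are parallel and the points are collinear.

Yes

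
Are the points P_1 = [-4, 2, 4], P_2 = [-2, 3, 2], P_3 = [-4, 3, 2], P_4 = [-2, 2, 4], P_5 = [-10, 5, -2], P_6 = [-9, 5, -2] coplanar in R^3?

The plane through P_1, P_2, P_3 has normal n = P_1P_2 × P_1P_3 = (0, 4, 2) and equation n·P = 16.
Checking the remaining points: n·P_4 = 16, n·P_5 = 16, n·P_6 = 16.
All equal 16, so all 6 points lie in one plane.

Yes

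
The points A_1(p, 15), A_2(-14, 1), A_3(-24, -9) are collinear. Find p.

The three points are collinear iff det[A_1A_2; A_1A_3] = 0.
This determinant is linear in p: (10)p + (0) = 0, so p = 0.

0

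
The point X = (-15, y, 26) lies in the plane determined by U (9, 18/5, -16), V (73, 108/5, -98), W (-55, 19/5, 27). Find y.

-42/5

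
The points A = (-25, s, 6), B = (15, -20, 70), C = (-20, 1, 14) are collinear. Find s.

4

Direction BC = (-35, 21, -56). From the x-coordinate of A, the parameter along the line is τ = (-25 − 15)/(-35) = 8/7.
Then s = (-20) + 8/7·(21) = 4.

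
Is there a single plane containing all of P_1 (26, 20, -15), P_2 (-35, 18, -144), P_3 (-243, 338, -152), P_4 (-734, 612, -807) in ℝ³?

With P_1 as base: P_1P_2 = (-61, -2, -129), P_1P_3 = (-269, 318, -137), P_1P_4 = (-760, 592, -792).
P_1P_3 × P_1P_4 = (-170752, -108928, 82432).
P_1P_2 · (P_1P_3 × P_1P_4) = 0.
The scalar triple product vanishes, so the four points are coplanar.

Yes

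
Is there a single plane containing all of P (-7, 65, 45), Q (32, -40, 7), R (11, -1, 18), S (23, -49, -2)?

The four points are coplanar iff the 3×3 determinant with rows PQ, PR, PS is zero.
Rows: (39, -105, -38), (18, -66, -27), (30, -114, -47).
Expanding along the first row: (39)(24) − (-105)(-36) + (-38)(-72) = -108.
Nonzero ⇒ not coplanar.

No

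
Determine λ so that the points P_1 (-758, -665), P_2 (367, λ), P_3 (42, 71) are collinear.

Collinearity: (P_2 − P_1) must be parallel to (P_3 − P_1) = (800, 736).
Cross-multiplying the components: (λ − (-665))·(800) = (1125)·(736).
Solving gives λ = 370.

370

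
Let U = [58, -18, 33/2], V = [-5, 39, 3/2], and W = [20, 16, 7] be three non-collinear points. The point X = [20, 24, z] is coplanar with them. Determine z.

Coplanarity requires UV · (UW × UX) = 0.
UV = (-63, 57, -15), UW = (-38, 34, -19/2); the triple product is linear in z with coefficient 24 and constant term -396.
Setting it to zero: z = 33/2.

33/2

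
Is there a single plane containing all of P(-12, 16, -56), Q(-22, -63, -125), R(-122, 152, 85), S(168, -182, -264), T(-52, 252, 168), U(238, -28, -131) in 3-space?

No

The plane through P, Q, R has normal n = PQ × PR = (-1755, 9000, -10050) and equation n·X = 727860.
Checking the remaining points: n·S = 720360, n·T = 670860, n·U = 646860.
Since n·S = 720360 ≠ 727860, S is off the plane and the points are not all coplanar.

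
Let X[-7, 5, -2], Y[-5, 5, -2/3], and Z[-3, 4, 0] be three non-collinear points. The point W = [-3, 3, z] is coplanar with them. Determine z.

-2/3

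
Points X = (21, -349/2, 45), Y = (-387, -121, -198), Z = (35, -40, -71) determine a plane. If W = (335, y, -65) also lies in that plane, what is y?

110

A normal to the plane is n = XY × XZ = (52955/2, -50730, -55625).
W lies in the plane iff n · XW = 0.
This gives (-50730)y + (5580300) = 0, so y = 110.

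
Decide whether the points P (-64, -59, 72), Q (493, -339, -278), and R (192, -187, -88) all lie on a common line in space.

No

PQ = (557, -280, -350), PR = (256, -128, -160).
Comparing components 3 and 1: (-350)(256) − (557)(-160) = -480 ≠ 0, so PQ and PR are not parallel and the points are not collinear.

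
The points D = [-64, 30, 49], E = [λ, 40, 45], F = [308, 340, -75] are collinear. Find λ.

-52

Direction DF = (372, 310, -124). From the y-coordinate of E, the parameter along the line is τ = (40 − 30)/310 = 1/31.
Then λ = (-64) + 1/31·(372) = -52.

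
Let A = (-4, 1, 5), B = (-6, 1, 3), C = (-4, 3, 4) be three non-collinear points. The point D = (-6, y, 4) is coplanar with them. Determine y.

-1

Coplanarity requires AB · (AC × AD) = 0.
AB = (-2, 0, -2), AC = (0, 2, -1); the triple product is linear in y with coefficient -2 and constant term -2.
Setting it to zero: y = -1.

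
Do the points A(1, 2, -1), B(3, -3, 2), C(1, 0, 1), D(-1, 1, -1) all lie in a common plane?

With A as base: AB = (2, -5, 3), AC = (0, -2, 2), AD = (-2, -1, 0).
AC × AD = (2, -4, -4).
AB · (AC × AD) = 12.
Since 12 ≠ 0, the four points are not coplanar.

No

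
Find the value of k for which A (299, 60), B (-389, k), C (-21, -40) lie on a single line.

-155

The three points are collinear iff det[AB; AC] = 0.
This determinant is linear in k: (320)k + (49600) = 0, so k = -155.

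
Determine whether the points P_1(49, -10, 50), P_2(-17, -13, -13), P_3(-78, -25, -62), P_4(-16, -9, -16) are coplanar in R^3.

A normal to the plane through P_1, P_2, P_3 is n = P_1P_2 × P_1P_3 = (-609, 609, 609).
The plane has equation n·P = -5481. For P_4: n·P_4 = -5481.
Equal, so P_4 lies in the plane and all four are coplanar.

Yes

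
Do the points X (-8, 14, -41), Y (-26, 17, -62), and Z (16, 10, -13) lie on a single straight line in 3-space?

XY = (-18, 3, -21), XZ = (24, -4, 28).
Each component of XZ is -4/3 times the corresponding component of XY, so XZ = -4/3·XY and the points are collinear.

Yes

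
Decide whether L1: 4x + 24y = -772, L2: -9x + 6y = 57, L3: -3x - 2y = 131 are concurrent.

Yes

Intersecting L1 and L2: solving the 2×2 system gives (x, y) = (-25, -28).
Substitute into L3: (-3)(-25) + (-2)(-28) = 131.
This equals 131, so (-25, -28) lies on all three lines and they are concurrent.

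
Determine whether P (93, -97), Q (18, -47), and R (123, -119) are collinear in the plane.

No

PQ = (-75, 50), PR = (30, -22).
Twice the signed area of △PQR is (-75)(-22) − (50)(30) = 150.
The area is nonzero, so the three points are not collinear.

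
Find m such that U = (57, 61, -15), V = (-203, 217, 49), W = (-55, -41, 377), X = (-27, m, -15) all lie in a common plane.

Normal to plane UVW: n = (67680, 94752, 43992); plane equation n·P = 8977752.
Requiring n·X = 8977752: (94752)m + (-2487240) = 8977752.
So m = 121.

121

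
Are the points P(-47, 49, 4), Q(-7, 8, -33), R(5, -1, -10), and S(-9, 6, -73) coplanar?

With P as base: PQ = (40, -41, -37), PR = (52, -50, -14), PS = (38, -43, -77).
PR × PS = (3248, 3472, -336).
PQ · (PR × PS) = 0.
The scalar triple product vanishes, so the four points are coplanar.

Yes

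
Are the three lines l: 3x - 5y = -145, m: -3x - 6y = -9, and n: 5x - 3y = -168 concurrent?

No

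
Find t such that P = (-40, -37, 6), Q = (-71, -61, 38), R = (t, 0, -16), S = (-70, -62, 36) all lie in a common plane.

Coplanarity ⇔ det[PQ; PR; PS] = 0.
Expanding, this is linear in t: (-80)t + (-880) = 0.
So t = -11.

-11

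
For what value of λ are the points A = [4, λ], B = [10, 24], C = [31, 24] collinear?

The three points are collinear iff det[AB; AC] = 0.
This determinant is linear in λ: (21)λ + (-504) = 0, so λ = 24.

24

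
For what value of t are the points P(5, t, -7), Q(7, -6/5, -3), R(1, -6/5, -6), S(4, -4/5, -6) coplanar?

-2/5

Coplanarity ⇔ det[PQ; PR; PS] = 0.
Expanding, this is linear in t: (9)t + (18/5) = 0.
So t = -2/5.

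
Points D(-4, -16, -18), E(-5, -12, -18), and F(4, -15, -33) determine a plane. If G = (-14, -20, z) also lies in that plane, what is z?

2

Coplanarity requires DE · (DF × DG) = 0.
DE = (-1, 4, 0), DF = (8, 1, -15); the triple product is linear in z with coefficient -33 and constant term 66.
Setting it to zero: z = 2.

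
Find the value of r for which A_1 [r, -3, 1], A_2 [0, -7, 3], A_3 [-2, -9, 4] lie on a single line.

Collinearity requires A_1A_2 × A_1A_3 = 0; each component is linear in r.
The y-component gives (1)r + (-4) = 0, so r = 4.
The remaining components then also vanish.

4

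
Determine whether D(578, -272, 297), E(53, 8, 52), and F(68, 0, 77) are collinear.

No

DE = (-525, 280, -245), DF = (-510, 272, -220).
Comparing components 2 and 3: (280)(-220) − (-245)(272) = 5040 ≠ 0, so DE and DF are not parallel and the points are not collinear.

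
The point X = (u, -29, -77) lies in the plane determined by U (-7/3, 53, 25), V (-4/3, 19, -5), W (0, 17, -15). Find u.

The plane through U, V, W has equation 280x − 30y + (130/3)z = -1160.
Substituting X: (280)u + (-7400/3) = -1160, so u = 14/3.

14/3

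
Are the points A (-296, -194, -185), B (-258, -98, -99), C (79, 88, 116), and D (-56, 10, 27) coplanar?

Yes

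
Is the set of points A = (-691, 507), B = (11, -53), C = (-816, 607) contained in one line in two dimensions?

No

AB = (702, -560), AC = (-125, 100).
If collinear, AC would be a scalar multiple of AB. But (702)·(100) ≠ (-560)·(-125) (difference 200), so they are not parallel; the points are not collinear.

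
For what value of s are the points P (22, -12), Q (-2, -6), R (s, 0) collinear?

The three points are collinear iff det[PQ; PR] = 0.
This determinant is linear in s: (-6)s + (-156) = 0, so s = -26.

-26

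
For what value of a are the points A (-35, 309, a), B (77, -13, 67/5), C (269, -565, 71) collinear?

Collinearity requires AB × AC = 0; each component is linear in a.
The x-component gives (-552)a + (-55752/5) = 0, so a = -101/5.
The remaining components then also vanish.

-101/5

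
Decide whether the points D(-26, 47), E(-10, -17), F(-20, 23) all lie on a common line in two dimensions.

DE = (16, -64), DF = (6, -24).
Checking proportionality: DF = 3/8·DE, so the vectors are parallel and the points are collinear.

Yes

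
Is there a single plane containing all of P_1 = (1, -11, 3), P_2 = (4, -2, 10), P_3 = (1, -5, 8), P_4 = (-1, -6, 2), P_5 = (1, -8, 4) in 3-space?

No

The plane through P_1, P_2, P_3 has normal n = P_1P_2 × P_1P_3 = (3, -15, 18) and equation n·P = 222.
Checking the remaining points: n·P_4 = 123, n·P_5 = 195.
Since n·P_4 = 123 ≠ 222, P_4 is off the plane and the points are not all coplanar.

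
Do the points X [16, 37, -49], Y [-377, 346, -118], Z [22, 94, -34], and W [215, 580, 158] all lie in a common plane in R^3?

No

With X as base: XY = (-393, 309, -69), XZ = (6, 57, 15), XW = (199, 543, 207).
XZ × XW = (3654, 1743, -8085).
XY · (XZ × XW) = -339570.
Since -339570 ≠ 0, the four points are not coplanar.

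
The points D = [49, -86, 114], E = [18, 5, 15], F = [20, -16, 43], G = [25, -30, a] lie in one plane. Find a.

58

Normal to plane DEF: n = (469, 670, 469); plane equation n·P = 18827.
Requiring n·G = 18827: (469)a + (-8375) = 18827.
So a = 58.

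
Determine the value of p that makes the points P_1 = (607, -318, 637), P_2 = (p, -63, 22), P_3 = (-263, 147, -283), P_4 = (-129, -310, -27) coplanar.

Coplanarity ⇔ det[P_1P_2; P_1P_3; P_1P_4] = 0.
Expanding, this is linear in p: (-301400)p + (2109800) = 0.
So p = 7.

7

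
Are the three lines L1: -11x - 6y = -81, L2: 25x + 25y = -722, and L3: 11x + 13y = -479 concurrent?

No

The three lines meet at one point iff the augmented coefficient matrix [aᵢ bᵢ cᵢ] has rank < 3, i.e. its determinant vanishes.
Here the determinant is 231.
Nonzero, so no common point exists.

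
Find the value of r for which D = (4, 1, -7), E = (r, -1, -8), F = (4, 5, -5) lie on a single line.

Direction DF = (0, 4, 2). From the y-coordinate of E, the parameter along the line is τ = (-1 − 1)/4 = -1/2.
Then r = 4 + (-1/2)·(0) = 4.

4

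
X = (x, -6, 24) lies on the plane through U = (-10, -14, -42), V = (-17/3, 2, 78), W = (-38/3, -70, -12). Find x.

A normal to the plane is n = UV × UW = (7200, -450, -200).
X lies in the plane iff n · UX = 0.
This gives (7200)x + (55200) = 0, so x = -23/3.

-23/3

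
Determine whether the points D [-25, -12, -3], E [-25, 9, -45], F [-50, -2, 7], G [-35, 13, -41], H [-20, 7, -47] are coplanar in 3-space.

The plane through D, E, F has normal n = DE × DF = (630, 1050, 525) and equation n·P = -29925.
Checking the remaining points: n·G = -29925, n·H = -29925.
All equal -29925, so all 5 points lie in one plane.

Yes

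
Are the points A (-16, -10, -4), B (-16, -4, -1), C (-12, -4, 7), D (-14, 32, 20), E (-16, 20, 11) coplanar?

The plane through A, B, C has normal n = AB × AC = (48, 12, -24) and equation n·P = -792.
Checking the remaining points: n·D = -768, n·E = -792.
Since n·D = -768 ≠ -792, D is off the plane and the points are not all coplanar.

No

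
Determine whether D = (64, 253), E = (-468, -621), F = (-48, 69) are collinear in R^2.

Yes

DE = (-532, -874), DF = (-112, -184).
Twice the signed area of △DEF is (-532)(-184) − (-874)(-112) = 0.
The triangle is degenerate (zero area), so the points are collinear.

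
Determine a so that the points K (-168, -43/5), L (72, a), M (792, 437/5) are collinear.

Collinearity: (L − K) must be parallel to (M − K) = (960, 96).
Cross-multiplying the components: (a − (-43/5))·(960) = (240)·(96).
Solving gives a = 77/5.

77/5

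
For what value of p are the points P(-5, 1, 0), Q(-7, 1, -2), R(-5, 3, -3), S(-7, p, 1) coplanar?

-1

Normal to plane PQR: n = (4, -6, -4); plane equation n·X = -26.
Requiring n·S = -26: (-6)p + (-32) = -26.
So p = -1.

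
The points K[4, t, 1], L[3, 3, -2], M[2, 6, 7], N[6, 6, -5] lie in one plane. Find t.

Coplanarity ⇔ det[KL; KM; KN] = 0.
Expanding, this is linear in t: (-24)t + (144) = 0.
So t = 6.

6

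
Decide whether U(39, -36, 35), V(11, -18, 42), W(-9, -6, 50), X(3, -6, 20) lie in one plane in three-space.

Yes

With U as base: UV = (-28, 18, 7), UW = (-48, 30, 15), UX = (-36, 30, -15).
UW × UX = (-900, -1260, -360).
UV · (UW × UX) = 0.
The scalar triple product vanishes, so the four points are coplanar.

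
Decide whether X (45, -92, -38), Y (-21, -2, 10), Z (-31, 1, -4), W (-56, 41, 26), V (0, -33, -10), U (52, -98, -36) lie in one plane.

Yes

The plane through X, Y, Z has normal n = XY × XZ = (-1404, -1404, 702) and equation n·P = 39312.
Checking the remaining points: n·W = 39312, n·V = 39312, n·U = 39312.
All equal 39312, so all 6 points lie in one plane.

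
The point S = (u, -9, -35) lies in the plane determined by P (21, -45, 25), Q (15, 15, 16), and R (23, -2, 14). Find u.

The plane through P, Q, R has equation −273x − 84y − 378z = -11403.
Substituting S: (-273)u + (13986) = -11403, so u = 93.

93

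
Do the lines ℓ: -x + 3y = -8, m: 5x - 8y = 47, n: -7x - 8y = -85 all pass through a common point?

Yes

Intersecting ℓ and m: solving the 2×2 system gives (x, y) = (11, 1).
Substitute into n: (-7)(11) + (-8)(1) = -85.
This equals -85, so (11, 1) lies on all three lines and they are concurrent.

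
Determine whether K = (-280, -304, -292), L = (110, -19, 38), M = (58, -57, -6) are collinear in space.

KL = (390, 285, 330), KM = (338, 247, 286).
Each component of KM is 13/15 times the corresponding component of KL, so KM = 13/15·KL and the points are collinear.

Yes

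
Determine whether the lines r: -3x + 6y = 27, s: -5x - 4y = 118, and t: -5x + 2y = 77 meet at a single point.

No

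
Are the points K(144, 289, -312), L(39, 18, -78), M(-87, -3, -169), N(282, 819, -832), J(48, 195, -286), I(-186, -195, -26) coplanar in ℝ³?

The plane through K, L, M has normal n = KL × KM = (29575, -39039, -31941) and equation n·P = 2942121.
Checking the remaining points: n·N = 2942121, n·J = 2942121, n·I = 2942121.
All equal 2942121, so all 6 points lie in one plane.

Yes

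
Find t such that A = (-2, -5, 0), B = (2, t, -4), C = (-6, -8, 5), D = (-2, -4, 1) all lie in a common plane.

Normal to plane ACD: n = (-8, 4, -4); plane equation n·P = -4.
Requiring n·B = -4: (4)t + (0) = -4.
So t = -1.

-1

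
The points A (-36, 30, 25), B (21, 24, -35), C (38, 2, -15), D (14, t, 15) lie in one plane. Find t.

Normal to plane ABC: n = (-1440, -2160, -1152); plane equation n·P = -41760.
Requiring n·D = -41760: (-2160)t + (-37440) = -41760.
So t = 2.

2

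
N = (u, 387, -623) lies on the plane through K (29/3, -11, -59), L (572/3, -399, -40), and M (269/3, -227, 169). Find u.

Coplanarity requires KL · (KM × KN) = 0.
KL = (181, -388, 19), KM = (80, -216, 228); the triple product is linear in u with coefficient -84360 and constant term -10460640.
Setting it to zero: u = -124.

-124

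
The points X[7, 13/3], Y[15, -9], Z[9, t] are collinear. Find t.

The three points are collinear iff det[XY; XZ] = 0.
This determinant is linear in t: (8)t + (-8) = 0, so t = 1.

1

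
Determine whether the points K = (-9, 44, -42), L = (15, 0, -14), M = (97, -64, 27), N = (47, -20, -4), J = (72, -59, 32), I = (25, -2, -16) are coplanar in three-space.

No

The plane through K, L, M has normal n = KL × KM = (-12, 1312, 2072) and equation n·P = -29188.
Checking the remaining points: n·N = -35092, n·J = -11968, n·I = -36076.
Since n·N = -35092 ≠ -29188, N is off the plane and the points are not all coplanar.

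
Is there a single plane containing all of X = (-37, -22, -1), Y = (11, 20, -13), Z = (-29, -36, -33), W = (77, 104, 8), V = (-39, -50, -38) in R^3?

Yes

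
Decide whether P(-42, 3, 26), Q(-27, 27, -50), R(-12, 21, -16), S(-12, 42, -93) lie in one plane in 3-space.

With P as base: PQ = (15, 24, -76), PR = (30, 18, -42), PS = (30, 39, -119).
PR × PS = (-504, 2310, 630).
PQ · (PR × PS) = 0.
The scalar triple product vanishes, so the four points are coplanar.

Yes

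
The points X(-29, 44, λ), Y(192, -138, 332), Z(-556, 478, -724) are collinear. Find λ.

20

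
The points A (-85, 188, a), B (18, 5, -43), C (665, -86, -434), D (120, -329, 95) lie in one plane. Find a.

Coplanarity ⇔ det[AB; AC; AD] = 0.
Expanding, this is linear in a: (206816)a + (17786176) = 0.
So a = -86.

-86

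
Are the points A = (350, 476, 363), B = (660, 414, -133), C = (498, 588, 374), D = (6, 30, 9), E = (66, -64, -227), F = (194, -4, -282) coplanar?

The plane through A, B, C has normal n = AB × AC = (54870, -76818, 43896) and equation n·P = -1426620.
Checking the remaining points: n·D = -1580256, n·E = -1426620, n·F = -1426620.
Since n·D = -1580256 ≠ -1426620, D is off the plane and the points are not all coplanar.

No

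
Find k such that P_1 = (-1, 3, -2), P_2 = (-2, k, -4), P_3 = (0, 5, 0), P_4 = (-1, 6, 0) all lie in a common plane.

1

Coplanarity ⇔ det[P_1P_2; P_1P_3; P_1P_4] = 0.
Expanding, this is linear in k: (-2)k + (2) = 0.
So k = 1.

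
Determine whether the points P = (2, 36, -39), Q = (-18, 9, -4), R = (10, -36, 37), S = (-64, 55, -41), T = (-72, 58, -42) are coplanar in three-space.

Yes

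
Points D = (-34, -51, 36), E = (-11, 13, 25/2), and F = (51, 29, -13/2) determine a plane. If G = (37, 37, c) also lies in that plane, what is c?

-11/2

Coplanarity requires DE · (DF × DG) = 0.
DE = (23, 64, -47/2), DF = (85, 80, -85/2); the triple product is linear in c with coefficient -3600 and constant term -19800.
Setting it to zero: c = -11/2.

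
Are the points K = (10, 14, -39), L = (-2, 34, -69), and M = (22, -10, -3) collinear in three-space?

No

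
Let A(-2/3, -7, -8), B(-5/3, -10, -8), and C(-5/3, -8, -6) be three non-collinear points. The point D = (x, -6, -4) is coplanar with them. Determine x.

-5/3

The plane through A, B, C has equation −6x + 2y − 2z = 6.
Substituting D: (-6)x + (-4) = 6, so x = -5/3.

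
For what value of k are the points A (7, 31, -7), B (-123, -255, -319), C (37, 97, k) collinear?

65

Direction AB = (-130, -286, -312). From the x-coordinate of C, the parameter along the line is τ = (37 − 7)/(-130) = -3/13.
Then k = (-7) + (-3/13)·(-312) = 65.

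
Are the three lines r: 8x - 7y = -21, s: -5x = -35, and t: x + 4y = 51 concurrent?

Intersecting r and s: solving the 2×2 system gives (x, y) = (7, 11).
Substitute into t: (1)(7) + (4)(11) = 51.
This equals 51, so (7, 11) lies on all three lines and they are concurrent.

Yes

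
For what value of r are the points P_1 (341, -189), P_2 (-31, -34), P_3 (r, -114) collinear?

161

Collinearity: (P_3 − P_1) must be parallel to (P_2 − P_1) = (-372, 155).
Cross-multiplying the components: (r − 341)·(155) = (75)·(-372).
Solving gives r = 161.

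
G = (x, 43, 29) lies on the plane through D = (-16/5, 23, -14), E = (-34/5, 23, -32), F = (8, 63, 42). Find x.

A normal to the plane is n = DE × DF = (720, 0, -144).
G lies in the plane iff n · DG = 0.
This gives (720)x + (-3888) = 0, so x = 27/5.

27/5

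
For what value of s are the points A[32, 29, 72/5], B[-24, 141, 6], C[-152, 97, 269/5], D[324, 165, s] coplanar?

-513/5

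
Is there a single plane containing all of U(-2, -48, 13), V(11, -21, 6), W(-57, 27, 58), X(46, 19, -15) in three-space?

No

A normal to the plane through U, V, W is n = UV × UW = (1740, -200, 2460).
The plane has equation n·P = 38100. For X: n·X = 39340.
39340 ≠ 38100, so X is off the plane.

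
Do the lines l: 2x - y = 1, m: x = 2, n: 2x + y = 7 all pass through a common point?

Intersecting l and m: solving the 2×2 system gives (x, y) = (2, 3).
Substitute into n: (2)(2) + (1)(3) = 7.
This equals 7, so (2, 3) lies on all three lines and they are concurrent.

Yes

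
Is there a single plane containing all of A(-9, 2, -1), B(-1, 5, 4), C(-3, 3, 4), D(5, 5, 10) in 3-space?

A normal to the plane through A, B, C is n = AB × AC = (10, -10, -10).
The plane has equation n·P = -100. For D: n·D = -100.
Equal, so D lies in the plane and all four are coplanar.

Yes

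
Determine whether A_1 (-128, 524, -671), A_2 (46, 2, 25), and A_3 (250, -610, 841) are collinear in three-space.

Yes

A_1A_2 = (174, -522, 696), A_1A_3 = (378, -1134, 1512).
Each component of A_1A_3 is 63/29 times the corresponding component of A_1A_2, so A_1A_3 = 63/29·A_1A_2 and the points are collinear.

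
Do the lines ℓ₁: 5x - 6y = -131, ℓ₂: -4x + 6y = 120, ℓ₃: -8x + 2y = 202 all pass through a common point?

No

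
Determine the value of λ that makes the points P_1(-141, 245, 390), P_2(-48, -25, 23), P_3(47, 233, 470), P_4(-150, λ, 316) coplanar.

200

Normal to plane P_1P_2P_3: n = (-26004, -76436, 49644); plane equation n·P = 4300904.
Requiring n·P_4 = 4300904: (-76436)λ + (19588104) = 4300904.
So λ = 200.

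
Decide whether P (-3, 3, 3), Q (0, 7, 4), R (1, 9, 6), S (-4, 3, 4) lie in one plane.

A normal to the plane through P, Q, R is n = PQ × PR = (6, -5, 2).
The plane has equation n·X = -27. For S: n·S = -31.
-31 ≠ -27, so S is off the plane.

No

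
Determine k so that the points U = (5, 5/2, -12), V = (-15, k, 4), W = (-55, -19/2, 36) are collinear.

Collinearity requires UV × UW = 0; each component is linear in k.
The x-component gives (48)k + (72) = 0, so k = -3/2.
The remaining components then also vanish.

-3/2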